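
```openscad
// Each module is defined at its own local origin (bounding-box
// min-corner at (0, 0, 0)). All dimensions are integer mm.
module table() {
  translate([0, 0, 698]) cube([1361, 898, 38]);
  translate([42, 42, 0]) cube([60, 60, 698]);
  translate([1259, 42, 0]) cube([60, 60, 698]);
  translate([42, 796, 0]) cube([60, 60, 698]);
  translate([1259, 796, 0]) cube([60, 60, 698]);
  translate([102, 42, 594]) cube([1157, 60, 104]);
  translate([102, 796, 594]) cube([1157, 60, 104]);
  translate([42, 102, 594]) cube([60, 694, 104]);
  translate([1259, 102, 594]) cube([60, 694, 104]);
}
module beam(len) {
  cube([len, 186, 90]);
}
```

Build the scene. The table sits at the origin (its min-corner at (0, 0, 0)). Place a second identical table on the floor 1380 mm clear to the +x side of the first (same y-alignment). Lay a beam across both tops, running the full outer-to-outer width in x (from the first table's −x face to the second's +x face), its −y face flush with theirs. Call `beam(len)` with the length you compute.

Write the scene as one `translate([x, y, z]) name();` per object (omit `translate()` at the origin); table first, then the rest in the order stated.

table();
translate([2741, 0, 0]) table();
translate([0, 0, 736]) beam(4102);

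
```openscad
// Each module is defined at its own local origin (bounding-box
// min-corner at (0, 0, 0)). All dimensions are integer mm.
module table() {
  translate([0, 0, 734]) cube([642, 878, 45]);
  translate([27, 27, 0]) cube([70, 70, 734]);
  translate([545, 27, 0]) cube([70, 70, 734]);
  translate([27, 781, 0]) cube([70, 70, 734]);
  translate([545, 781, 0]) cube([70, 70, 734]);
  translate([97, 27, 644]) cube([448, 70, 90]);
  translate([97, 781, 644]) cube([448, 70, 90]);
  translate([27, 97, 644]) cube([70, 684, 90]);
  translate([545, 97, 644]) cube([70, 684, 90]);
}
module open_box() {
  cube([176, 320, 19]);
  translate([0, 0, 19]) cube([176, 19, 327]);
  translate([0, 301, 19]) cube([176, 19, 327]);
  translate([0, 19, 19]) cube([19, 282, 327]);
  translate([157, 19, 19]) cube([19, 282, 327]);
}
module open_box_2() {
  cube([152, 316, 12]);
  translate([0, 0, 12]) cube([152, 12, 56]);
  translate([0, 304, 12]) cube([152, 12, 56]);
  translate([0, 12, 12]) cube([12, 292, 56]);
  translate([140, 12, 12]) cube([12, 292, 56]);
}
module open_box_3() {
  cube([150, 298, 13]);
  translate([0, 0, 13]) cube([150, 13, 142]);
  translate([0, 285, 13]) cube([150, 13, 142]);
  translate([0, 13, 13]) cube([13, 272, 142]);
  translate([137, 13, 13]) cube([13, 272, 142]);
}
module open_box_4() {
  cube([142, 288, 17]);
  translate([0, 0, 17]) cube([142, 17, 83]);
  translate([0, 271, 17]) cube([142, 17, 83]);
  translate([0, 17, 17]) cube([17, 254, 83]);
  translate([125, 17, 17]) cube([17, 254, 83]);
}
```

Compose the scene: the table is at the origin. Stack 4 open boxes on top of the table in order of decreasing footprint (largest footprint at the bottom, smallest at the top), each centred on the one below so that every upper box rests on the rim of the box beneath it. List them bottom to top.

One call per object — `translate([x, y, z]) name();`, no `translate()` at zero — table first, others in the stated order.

table();
translate([233, 279, 779]) open_box();
translate([245, 281, 1125]) open_box_2();
translate([246, 290, 1193]) open_box_3();
translate([250, 295, 1348]) open_box_4();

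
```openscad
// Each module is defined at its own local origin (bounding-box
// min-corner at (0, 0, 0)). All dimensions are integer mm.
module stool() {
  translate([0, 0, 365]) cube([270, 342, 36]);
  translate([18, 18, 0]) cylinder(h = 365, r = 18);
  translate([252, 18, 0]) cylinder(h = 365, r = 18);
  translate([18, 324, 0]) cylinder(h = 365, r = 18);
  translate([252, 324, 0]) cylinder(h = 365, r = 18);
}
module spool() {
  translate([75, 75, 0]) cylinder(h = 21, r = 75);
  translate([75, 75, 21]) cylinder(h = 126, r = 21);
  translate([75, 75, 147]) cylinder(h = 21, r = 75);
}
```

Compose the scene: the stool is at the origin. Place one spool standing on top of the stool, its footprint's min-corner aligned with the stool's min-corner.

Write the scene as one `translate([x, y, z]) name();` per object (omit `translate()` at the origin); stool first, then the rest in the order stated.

stool();
translate([0, 0, 401]) spool();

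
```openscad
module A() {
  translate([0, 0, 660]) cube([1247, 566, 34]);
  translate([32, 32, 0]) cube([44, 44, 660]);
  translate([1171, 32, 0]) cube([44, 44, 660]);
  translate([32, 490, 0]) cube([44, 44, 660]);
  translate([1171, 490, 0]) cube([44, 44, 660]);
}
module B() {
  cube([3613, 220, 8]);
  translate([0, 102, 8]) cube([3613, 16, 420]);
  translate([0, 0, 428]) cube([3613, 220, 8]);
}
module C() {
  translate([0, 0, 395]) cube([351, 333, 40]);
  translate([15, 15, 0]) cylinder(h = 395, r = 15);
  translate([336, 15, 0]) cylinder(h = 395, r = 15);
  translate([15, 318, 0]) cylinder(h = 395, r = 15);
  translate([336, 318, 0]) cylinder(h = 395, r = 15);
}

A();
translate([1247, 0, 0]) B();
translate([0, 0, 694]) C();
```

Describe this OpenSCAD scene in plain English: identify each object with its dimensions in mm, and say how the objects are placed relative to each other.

A is a table: top 1247 mm (x) × 566 mm (y), 34 mm thick, upper face at z = 694 mm, on four 44×44 mm square legs, each inset 32 mm from the nearest pair of top edges, running from z = 0 to the bottom of the top.

B is an I-beam lying along x, 3613 mm long. Overall section height 436 mm. Two flanges 220 mm wide (y) and 8 mm thick, one on the floor and one at the top; a web 16 mm thick runs between them, centred on the flange width.

C is a four-legged stool. The seat is a 351×333×40 mm slab whose top surface is at z = 435 mm; four round legs, each 30 mm in diameter, run from the floor (z = 0) to the underside of the seat, each leg's axis is inset half a diameter from the nearest pair of seat edges (so the leg's bounding box is flush with the corner).

The I-beam is against the table's +x side, with their −y faces flush. The stool is on top of the table.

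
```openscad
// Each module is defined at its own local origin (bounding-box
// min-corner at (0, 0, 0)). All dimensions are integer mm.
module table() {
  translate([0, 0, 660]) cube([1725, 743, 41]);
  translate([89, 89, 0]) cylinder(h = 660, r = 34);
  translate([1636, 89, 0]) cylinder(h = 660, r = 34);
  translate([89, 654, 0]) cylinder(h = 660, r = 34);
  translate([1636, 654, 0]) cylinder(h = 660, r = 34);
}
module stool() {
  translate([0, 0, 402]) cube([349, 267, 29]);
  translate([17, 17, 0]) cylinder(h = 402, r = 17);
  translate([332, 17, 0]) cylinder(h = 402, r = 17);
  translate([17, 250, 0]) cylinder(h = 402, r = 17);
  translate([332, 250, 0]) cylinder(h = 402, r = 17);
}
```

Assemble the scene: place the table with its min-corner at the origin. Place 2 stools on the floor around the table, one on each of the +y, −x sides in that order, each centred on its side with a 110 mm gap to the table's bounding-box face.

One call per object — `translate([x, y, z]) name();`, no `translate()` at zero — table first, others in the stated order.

table();
translate([688, 853, 0]) stool();
translate([-459, 238, 0]) stool();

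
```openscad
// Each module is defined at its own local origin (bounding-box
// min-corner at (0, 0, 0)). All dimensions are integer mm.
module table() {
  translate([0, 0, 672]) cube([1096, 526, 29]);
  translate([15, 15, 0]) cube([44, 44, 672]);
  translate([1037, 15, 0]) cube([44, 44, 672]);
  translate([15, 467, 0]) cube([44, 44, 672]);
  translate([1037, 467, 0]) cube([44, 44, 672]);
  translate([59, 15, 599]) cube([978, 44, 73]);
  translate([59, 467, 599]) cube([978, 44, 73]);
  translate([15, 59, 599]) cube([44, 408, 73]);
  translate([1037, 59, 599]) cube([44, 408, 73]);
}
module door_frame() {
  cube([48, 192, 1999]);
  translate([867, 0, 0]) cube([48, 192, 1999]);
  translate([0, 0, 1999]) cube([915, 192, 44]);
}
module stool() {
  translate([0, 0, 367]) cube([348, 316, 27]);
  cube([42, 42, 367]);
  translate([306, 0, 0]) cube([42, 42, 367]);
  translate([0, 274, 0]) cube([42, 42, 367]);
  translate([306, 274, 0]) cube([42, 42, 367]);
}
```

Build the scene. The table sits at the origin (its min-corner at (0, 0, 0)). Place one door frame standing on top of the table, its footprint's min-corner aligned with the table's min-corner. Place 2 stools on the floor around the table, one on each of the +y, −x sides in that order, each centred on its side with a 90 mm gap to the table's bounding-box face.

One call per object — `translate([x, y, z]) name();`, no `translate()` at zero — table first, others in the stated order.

table();
translate([0, 0, 701]) door_frame();
translate([374, 616, 0]) stool();
translate([-438, 105, 0]) stool();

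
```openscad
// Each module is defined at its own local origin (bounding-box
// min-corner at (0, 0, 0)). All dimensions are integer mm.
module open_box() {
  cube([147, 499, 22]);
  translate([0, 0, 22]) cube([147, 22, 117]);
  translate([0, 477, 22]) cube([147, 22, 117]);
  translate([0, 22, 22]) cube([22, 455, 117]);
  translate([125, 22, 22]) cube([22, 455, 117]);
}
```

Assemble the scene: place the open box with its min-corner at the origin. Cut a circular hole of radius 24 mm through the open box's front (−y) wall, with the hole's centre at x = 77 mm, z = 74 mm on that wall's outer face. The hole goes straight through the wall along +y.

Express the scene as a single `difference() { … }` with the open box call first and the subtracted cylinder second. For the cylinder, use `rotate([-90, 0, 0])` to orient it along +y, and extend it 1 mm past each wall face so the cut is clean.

difference() {
  open_box();
  translate([77, -1, 74]) rotate([-90, 0, 0]) cylinder(h = 24, r = 24);
}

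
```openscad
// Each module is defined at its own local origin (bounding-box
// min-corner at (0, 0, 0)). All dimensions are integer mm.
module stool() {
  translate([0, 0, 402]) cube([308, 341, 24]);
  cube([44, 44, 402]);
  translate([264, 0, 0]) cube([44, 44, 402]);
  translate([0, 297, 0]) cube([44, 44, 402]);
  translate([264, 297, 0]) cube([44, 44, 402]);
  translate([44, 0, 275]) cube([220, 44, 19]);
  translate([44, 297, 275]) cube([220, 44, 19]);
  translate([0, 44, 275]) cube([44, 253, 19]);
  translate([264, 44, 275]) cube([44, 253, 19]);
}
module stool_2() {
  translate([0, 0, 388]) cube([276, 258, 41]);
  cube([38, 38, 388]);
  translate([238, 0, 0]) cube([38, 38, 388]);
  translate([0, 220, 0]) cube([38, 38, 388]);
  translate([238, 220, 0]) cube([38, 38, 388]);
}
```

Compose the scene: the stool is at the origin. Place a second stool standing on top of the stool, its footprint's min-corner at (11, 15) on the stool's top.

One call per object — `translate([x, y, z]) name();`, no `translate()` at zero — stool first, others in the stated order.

stool();
translate([11, 15, 426]) stool_2();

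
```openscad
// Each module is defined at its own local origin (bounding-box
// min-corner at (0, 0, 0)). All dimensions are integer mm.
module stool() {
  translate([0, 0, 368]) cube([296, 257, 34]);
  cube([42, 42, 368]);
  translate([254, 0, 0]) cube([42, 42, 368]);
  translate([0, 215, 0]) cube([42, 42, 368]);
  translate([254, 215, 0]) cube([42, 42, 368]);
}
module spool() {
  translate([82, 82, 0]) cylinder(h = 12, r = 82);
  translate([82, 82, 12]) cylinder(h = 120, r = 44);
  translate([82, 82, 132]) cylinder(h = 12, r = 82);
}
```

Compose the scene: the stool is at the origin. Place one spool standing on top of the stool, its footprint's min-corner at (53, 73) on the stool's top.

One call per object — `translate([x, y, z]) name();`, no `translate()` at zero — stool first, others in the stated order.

stool();
translate([53, 73, 402]) spool();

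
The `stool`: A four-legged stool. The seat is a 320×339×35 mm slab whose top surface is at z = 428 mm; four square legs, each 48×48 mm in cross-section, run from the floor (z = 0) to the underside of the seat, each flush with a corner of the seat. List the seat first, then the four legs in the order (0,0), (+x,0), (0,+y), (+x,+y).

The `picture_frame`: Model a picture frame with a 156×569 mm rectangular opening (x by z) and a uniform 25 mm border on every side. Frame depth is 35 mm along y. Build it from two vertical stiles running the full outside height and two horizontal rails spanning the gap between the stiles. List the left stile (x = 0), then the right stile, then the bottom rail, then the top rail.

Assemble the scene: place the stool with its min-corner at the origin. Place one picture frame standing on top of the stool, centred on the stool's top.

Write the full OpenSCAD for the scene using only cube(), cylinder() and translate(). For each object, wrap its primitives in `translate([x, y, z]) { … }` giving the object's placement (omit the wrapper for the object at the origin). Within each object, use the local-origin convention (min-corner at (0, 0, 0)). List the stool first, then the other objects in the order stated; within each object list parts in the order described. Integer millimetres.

translate([0, 0, 393]) cube([320, 339, 35]);
cube([48, 48, 393]);
translate([272, 0, 0]) cube([48, 48, 393]);
translate([0, 291, 0]) cube([48, 48, 393]);
translate([272, 291, 0]) cube([48, 48, 393]);
translate([57, 152, 428]) {
  cube([25, 35, 619]);
  translate([181, 0, 0]) cube([25, 35, 619]);
  translate([25, 0, 0]) cube([156, 35, 25]);
  translate([25, 0, 594]) cube([156, 35, 25]);
}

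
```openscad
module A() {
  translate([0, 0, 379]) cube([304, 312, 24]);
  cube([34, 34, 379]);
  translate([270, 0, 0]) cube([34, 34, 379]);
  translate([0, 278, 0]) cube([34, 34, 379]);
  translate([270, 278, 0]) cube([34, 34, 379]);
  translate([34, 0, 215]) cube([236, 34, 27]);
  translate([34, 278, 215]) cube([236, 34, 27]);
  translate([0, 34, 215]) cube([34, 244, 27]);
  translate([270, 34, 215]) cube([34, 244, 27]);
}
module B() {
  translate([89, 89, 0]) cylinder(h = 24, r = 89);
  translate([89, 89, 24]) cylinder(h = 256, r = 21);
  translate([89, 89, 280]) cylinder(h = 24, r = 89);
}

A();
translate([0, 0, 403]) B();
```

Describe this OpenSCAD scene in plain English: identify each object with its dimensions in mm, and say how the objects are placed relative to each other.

A is a four-legged stool. The seat is a 304×312×24 mm slab whose top surface is at z = 403 mm; four square legs, each 34×34 mm in cross-section, run from the floor (z = 0) to the underside of the seat, each flush with a corner of the seat. Four stretchers, 34 mm wide and 27 mm tall, connect adjacent legs with their undersides at z = 215 mm, each running between the inner faces of the legs it joins and aligned with the legs' outer faces on the other axis.

B is a spool: two coaxial disc flanges of radius 89 mm and thickness 24 mm, joined by a core cylinder of radius 21 mm and height 256 mm. The lower flange rests on z = 0 and the three cylinders share a vertical axis.

The spool is on top of the stool.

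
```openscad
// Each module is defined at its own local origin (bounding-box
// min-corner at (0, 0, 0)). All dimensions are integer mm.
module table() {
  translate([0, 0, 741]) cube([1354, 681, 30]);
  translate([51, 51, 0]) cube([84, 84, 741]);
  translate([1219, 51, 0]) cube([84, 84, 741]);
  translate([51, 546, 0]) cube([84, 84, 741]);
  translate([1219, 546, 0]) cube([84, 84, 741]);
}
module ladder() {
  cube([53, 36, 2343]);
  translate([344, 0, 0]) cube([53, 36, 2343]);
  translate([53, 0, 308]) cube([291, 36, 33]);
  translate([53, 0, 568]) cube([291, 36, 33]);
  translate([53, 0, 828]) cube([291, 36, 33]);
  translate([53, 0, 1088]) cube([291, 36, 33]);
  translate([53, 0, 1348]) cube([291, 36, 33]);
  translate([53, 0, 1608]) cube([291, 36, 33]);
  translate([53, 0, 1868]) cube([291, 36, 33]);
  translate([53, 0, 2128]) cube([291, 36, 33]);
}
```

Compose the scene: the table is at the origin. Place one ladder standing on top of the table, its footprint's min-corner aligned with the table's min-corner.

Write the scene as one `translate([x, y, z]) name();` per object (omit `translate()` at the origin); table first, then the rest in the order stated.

table();
translate([0, 0, 771]) ladder();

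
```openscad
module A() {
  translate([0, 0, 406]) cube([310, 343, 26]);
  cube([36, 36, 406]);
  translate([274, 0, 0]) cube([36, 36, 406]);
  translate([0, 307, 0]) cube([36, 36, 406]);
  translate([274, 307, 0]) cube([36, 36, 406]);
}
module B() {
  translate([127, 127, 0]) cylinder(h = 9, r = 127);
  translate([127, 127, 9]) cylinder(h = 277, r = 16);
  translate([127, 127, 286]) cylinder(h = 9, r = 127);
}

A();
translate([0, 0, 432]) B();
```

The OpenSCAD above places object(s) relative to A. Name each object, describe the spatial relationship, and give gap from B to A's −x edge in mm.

A is a stool. B is a spool. The spool is on top of the stool. The gap from the spool to the stool's −x edge is 0 mm.

The spool's min-x is at 0; the stool's min-x is 0; gap = 0 mm.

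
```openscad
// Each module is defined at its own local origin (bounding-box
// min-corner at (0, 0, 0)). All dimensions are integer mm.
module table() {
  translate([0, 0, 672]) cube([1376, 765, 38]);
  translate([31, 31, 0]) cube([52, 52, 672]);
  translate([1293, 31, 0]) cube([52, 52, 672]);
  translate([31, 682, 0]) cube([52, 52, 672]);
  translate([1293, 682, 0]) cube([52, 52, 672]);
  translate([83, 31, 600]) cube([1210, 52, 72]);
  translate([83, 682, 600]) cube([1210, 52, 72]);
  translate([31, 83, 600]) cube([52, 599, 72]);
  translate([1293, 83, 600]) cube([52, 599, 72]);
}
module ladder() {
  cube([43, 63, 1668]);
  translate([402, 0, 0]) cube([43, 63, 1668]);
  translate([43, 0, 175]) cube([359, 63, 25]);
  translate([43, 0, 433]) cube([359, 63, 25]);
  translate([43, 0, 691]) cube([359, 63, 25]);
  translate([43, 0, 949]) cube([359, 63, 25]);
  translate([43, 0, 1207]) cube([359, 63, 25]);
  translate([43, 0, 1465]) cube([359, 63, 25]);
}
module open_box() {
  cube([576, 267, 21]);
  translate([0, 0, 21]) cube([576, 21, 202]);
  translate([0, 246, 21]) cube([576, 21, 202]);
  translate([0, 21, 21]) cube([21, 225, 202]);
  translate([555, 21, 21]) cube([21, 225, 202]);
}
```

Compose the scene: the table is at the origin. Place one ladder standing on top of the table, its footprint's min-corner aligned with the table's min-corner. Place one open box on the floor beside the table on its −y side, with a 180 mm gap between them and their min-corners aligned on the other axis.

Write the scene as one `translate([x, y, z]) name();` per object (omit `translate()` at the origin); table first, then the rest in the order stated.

table();
translate([0, 0, 710]) ladder();
translate([0, -447, 0]) open_box();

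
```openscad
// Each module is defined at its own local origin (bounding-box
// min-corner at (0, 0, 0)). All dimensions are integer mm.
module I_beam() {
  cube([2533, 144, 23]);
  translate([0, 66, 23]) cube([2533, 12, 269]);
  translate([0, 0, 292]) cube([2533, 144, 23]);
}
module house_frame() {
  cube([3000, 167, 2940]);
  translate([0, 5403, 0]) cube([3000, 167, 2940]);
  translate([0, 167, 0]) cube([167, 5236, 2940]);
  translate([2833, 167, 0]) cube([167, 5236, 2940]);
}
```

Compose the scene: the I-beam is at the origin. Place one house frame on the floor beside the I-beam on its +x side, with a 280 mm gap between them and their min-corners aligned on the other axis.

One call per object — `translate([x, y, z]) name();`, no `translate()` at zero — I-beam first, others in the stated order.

I_beam();
translate([2813, 0, 0]) house_frame();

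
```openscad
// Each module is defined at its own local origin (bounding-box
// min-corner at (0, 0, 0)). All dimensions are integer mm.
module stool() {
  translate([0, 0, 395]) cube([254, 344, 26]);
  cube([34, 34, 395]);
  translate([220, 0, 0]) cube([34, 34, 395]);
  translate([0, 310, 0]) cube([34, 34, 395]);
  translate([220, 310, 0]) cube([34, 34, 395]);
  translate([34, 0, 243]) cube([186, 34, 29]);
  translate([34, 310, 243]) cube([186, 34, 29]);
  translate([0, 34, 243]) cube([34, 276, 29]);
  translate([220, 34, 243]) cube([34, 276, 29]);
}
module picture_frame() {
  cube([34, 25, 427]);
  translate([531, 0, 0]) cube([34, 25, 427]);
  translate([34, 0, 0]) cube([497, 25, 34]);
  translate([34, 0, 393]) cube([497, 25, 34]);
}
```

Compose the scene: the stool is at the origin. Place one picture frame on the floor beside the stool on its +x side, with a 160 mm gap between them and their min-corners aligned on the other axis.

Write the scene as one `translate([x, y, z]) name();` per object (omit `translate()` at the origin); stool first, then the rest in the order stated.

stool();
translate([414, 0, 0]) picture_frame();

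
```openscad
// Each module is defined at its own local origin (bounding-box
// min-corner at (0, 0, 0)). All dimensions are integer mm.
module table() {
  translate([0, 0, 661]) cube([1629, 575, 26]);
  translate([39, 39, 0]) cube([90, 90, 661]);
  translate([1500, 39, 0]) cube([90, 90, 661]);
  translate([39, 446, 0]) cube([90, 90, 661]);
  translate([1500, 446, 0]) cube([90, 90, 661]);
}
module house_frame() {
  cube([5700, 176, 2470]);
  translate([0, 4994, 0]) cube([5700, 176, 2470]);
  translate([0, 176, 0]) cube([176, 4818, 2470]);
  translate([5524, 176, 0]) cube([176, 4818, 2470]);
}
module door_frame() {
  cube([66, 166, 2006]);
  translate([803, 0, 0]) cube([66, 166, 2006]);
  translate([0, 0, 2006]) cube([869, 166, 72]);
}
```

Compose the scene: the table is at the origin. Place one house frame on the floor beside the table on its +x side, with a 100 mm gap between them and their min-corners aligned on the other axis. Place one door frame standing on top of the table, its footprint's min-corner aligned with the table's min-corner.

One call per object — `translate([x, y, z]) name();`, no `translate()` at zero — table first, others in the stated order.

table();
translate([1729, 0, 0]) house_frame();
translate([0, 0, 687]) door_frame();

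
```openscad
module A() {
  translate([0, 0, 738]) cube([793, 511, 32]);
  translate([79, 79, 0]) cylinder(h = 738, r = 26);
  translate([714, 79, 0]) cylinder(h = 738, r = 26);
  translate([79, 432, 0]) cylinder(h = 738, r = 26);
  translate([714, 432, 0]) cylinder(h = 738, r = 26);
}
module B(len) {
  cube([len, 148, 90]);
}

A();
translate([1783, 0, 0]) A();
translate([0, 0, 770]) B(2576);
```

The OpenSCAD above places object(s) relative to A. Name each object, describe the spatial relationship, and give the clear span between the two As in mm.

A is a table. B is a beam. A beam spans the tops of two tables. The clear span between the two tables is 990 mm.

Second table starts at x = 1783; first ends at x = 793; clear span = 1783 − 793 = 990 mm.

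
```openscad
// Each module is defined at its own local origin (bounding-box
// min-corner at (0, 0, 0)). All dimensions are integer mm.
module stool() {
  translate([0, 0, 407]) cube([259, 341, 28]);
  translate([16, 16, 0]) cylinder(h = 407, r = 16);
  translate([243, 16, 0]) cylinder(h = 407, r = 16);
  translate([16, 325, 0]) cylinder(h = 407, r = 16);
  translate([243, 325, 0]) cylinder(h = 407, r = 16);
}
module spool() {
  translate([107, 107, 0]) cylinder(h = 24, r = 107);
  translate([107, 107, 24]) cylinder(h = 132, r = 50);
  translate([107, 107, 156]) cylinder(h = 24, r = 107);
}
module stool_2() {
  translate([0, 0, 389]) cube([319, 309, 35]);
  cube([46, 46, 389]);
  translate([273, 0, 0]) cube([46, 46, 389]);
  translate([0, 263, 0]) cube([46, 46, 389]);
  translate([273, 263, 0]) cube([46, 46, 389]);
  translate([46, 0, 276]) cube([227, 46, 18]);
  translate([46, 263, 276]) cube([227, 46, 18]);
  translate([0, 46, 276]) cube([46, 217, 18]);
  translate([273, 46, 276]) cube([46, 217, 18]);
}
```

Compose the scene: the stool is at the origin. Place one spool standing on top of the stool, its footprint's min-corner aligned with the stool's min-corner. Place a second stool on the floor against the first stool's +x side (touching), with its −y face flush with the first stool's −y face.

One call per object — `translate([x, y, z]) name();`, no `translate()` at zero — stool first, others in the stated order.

stool();
translate([0, 0, 435]) spool();
translate([259, 0, 0]) stool_2();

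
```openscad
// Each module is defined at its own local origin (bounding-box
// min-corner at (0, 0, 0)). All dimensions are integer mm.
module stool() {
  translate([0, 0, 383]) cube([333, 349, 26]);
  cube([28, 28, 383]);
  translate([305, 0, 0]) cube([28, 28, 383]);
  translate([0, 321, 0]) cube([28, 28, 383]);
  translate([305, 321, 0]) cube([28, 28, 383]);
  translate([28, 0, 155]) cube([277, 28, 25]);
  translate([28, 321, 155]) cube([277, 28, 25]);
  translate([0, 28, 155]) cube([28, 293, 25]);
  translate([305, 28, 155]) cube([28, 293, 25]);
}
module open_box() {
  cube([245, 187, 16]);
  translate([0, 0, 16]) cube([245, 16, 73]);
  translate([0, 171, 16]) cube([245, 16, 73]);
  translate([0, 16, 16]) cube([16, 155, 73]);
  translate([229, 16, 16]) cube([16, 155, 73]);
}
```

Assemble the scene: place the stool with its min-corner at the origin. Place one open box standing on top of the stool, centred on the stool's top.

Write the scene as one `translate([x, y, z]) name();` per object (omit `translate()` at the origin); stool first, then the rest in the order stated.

stool();
translate([44, 81, 409]) open_box();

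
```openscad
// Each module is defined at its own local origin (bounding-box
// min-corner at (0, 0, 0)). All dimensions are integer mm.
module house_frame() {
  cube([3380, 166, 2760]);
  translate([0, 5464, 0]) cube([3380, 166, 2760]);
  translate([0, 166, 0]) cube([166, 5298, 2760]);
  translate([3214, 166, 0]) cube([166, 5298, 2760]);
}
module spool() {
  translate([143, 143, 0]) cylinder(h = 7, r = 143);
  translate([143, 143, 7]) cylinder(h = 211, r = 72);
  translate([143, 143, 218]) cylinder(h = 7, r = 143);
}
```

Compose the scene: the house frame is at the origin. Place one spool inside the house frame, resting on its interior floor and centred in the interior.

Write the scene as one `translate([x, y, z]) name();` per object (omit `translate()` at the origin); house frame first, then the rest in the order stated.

house_frame();
translate([1547, 2672, 0]) spool();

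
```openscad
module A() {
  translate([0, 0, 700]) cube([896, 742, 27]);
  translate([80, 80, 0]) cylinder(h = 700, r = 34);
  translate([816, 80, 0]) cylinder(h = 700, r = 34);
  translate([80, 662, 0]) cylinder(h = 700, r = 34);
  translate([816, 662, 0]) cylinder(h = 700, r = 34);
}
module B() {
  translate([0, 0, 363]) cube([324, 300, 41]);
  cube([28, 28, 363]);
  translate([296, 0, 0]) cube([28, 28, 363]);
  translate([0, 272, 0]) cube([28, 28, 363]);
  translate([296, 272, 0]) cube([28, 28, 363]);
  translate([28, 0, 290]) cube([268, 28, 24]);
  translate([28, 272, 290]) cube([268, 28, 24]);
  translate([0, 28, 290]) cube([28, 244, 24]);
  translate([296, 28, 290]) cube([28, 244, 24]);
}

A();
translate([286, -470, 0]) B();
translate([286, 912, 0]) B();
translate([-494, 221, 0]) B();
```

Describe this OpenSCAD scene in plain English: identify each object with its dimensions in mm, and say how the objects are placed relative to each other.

A is a table: top 896 mm (x) × 742 mm (y), 27 mm thick, upper face at z = 727 mm, on four round legs of 68 mm diameter, each leg's bounding box inset 46 mm from the nearest pair of top edges, running from z = 0 to the bottom of the top.

B is a four-legged stool. The seat is 324×300 mm, 41 mm thick, top at z = 404 mm. It stands on four square legs, each 28×28 mm in cross-section, from z = 0 to the seat underside, each flush with a corner of the seat. Four stretchers, 28 mm wide and 24 mm tall, connect adjacent legs with their undersides at z = 290 mm, each running between the inner faces of the legs it joins and aligned with the legs' outer faces on the other axis.

Three stools sit around the table at the −y, +y, −x sides.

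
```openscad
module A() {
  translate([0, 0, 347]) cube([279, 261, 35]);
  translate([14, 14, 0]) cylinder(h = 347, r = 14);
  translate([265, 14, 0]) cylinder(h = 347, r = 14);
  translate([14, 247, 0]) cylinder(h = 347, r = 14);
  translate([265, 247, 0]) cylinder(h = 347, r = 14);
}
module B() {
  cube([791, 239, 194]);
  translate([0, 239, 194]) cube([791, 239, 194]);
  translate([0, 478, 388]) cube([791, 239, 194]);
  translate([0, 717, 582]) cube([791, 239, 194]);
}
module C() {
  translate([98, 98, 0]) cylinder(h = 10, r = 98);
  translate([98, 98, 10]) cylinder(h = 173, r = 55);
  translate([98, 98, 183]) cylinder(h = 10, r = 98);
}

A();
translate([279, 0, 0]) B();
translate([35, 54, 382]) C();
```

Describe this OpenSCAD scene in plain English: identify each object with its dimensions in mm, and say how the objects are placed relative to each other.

A is a four-legged stool. The seat is a 279×261×35 mm slab whose top surface is at z = 382 mm; four round legs, each 28 mm in diameter, run from the floor (z = 0) to the underside of the seat, each leg's axis is inset half a diameter from the nearest pair of seat edges (so the leg's bounding box is flush with the corner).

B is a run of 4 identical solid stair steps. Each tread is 791×239 mm and each step block is 194 mm high. Step 1 rests on the floor; step k is offset from step 1 by (k−1)×239 mm in y and (k−1)×194 mm in z.

C is a spool: two coaxial disc flanges of radius 98 mm and thickness 10 mm, joined by a core cylinder of radius 55 mm and height 173 mm. The lower flange rests on z = 0 and the three cylinders share a vertical axis.

The staircase is against the stool's +x side, with their −y faces flush. The spool is on top of the stool.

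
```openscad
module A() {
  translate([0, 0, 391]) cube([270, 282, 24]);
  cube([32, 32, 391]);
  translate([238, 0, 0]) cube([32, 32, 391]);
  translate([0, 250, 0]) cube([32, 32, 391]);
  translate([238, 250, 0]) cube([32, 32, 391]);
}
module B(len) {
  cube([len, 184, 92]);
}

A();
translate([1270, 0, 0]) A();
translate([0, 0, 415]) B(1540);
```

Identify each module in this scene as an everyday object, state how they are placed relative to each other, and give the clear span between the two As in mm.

Second stool starts at x = 1270; first ends at x = 270; clear span = 1270 − 270 = 1000 mm.

A is a stool. B is a beam. A beam spans the tops of two stools. The clear span between the two stools is 1000 mm.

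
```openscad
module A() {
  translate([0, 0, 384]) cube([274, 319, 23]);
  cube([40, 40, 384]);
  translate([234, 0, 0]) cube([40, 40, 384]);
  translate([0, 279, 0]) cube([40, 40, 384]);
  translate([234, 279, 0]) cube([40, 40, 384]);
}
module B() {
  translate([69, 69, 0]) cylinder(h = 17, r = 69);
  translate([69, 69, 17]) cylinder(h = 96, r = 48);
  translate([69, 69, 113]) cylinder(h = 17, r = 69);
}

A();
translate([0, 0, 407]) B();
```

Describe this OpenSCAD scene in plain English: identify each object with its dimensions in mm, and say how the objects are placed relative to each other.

A is a four-legged stool. The seat is a 274×319×23 mm slab whose top surface is at z = 407 mm; four square legs, each 40×40 mm in cross-section, run from the floor (z = 0) to the underside of the seat, each flush with a corner of the seat.

B is a spool: two coaxial disc flanges of radius 69 mm and thickness 17 mm, joined by a core cylinder of radius 48 mm and height 96 mm. The lower flange rests on z = 0 and the three cylinders share a vertical axis.

The spool is on top of the stool.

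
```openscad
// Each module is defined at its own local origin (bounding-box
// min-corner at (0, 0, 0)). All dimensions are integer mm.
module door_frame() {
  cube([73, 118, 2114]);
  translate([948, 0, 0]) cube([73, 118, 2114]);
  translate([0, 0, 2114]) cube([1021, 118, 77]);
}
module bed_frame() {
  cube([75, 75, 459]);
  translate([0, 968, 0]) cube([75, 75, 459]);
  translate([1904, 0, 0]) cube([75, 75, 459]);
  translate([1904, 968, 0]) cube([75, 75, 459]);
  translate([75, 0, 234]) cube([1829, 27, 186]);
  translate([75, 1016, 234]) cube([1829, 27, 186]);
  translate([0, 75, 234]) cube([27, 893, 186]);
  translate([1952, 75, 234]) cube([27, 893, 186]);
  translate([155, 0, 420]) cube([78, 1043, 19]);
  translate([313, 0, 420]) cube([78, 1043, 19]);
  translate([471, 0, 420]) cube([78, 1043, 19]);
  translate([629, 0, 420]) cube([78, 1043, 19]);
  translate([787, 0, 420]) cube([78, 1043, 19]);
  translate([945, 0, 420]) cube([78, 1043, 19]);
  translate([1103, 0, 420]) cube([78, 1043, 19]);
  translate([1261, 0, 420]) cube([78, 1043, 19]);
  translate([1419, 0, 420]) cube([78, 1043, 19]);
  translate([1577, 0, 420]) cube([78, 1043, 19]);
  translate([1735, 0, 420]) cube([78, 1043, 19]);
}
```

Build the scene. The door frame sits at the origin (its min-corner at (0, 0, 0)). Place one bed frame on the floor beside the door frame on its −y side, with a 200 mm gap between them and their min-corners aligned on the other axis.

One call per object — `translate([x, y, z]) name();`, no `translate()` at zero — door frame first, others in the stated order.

door_frame();
translate([0, -1243, 0]) bed_frame();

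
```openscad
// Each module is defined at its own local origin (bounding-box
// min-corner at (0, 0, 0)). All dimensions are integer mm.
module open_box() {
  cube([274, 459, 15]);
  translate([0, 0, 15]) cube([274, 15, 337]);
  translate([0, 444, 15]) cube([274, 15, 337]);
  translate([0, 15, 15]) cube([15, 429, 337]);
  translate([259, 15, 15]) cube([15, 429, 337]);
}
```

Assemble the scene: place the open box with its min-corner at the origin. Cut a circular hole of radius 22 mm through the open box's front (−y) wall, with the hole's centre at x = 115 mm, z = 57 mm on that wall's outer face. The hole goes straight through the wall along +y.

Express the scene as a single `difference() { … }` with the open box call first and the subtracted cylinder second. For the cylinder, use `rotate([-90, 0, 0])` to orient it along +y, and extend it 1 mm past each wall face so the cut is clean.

difference() {
  open_box();
  translate([115, -1, 57]) rotate([-90, 0, 0]) cylinder(h = 17, r = 22);
}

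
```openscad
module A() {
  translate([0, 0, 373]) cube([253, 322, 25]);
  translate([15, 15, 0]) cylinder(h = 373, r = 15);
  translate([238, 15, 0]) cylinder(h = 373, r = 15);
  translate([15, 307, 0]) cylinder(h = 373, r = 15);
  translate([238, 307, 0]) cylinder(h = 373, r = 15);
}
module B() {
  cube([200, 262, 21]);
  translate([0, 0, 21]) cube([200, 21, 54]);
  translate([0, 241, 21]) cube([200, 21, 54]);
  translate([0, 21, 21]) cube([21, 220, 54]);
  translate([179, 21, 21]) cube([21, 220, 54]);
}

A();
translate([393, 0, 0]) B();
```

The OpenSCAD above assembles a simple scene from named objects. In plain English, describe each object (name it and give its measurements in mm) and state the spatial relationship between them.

A is a four-legged stool. The seat is a 253×322×25 mm slab whose top surface is at z = 398 mm; four round legs, each 30 mm in diameter, run from the floor (z = 0) to the underside of the seat, each leg's axis is inset half a diameter from the nearest pair of seat edges (so the leg's bounding box is flush with the corner).

B is an open-topped rectangular box: outside dimensions 200×262×75 mm, with a uniform wall and base thickness of 21 mm. The base is a full 200×262 slab on the floor; four walls sit on top of the base. The front and back walls (the −y and +y sides) span the full width; the two side walls fit between them.

The open box is on the floor beside the stool on its +x side.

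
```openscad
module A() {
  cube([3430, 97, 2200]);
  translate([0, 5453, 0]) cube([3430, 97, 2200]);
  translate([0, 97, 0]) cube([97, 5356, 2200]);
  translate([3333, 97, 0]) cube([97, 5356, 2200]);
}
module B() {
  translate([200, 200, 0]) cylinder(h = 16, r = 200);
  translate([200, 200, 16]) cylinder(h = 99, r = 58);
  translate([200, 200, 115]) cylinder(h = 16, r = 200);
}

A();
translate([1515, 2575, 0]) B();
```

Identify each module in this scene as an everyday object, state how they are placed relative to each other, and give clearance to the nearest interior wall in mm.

A is a house frame. B is a spool. The spool sits inside the house frame, centred. The clearance to the nearest interior wall is 1418 mm.

Clearances: x = 1418, y = 2478; minimum 1418 mm.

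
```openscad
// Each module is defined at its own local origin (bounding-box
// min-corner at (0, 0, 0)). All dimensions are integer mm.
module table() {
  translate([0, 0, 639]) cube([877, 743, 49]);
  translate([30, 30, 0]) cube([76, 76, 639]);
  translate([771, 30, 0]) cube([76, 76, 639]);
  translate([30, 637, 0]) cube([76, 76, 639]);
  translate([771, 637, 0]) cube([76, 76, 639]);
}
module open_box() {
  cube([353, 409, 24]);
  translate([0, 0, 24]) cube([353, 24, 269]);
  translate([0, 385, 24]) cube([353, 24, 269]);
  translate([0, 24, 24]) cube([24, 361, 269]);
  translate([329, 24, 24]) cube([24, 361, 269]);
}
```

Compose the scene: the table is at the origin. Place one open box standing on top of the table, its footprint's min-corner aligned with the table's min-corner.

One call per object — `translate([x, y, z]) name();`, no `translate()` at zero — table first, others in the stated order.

table();
translate([0, 0, 688]) open_box();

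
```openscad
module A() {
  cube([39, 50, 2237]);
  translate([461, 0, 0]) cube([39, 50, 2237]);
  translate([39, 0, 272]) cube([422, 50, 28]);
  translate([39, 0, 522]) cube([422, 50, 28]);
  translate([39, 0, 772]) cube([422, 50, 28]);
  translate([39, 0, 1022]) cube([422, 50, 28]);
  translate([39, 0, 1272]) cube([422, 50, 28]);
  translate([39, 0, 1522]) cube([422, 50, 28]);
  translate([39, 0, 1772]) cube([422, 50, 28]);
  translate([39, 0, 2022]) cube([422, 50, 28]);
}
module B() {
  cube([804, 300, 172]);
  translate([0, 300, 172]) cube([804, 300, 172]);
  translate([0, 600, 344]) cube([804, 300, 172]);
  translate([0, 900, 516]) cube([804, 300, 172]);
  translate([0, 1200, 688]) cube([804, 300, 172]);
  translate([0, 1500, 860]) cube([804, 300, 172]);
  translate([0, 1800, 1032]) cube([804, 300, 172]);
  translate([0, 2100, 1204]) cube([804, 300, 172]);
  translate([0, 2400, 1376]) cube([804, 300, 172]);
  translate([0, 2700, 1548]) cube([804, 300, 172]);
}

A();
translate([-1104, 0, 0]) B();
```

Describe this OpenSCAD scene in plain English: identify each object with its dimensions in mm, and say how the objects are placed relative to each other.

A is a wooden ladder with two side rails of 39×50 mm section and 2237 mm height, set 500 mm apart overall. Between them run 8 rectangular rungs (50 mm deep, 28 mm thick), front faces flush with the rails' −y face. The bottom of the first rung is 272 mm above the floor and each subsequent rung is 250 mm higher than the one below.

B is a straight staircase of 10 solid steps. Each step is 804 mm wide (x), 300 mm deep (y, the going) and 172 mm tall (the rise). The first step rests on the floor; each subsequent step sits one going further in +y and one rise higher in +z, directly behind and above the previous step with no overlap.

The staircase is on the floor beside the ladder on its −x side.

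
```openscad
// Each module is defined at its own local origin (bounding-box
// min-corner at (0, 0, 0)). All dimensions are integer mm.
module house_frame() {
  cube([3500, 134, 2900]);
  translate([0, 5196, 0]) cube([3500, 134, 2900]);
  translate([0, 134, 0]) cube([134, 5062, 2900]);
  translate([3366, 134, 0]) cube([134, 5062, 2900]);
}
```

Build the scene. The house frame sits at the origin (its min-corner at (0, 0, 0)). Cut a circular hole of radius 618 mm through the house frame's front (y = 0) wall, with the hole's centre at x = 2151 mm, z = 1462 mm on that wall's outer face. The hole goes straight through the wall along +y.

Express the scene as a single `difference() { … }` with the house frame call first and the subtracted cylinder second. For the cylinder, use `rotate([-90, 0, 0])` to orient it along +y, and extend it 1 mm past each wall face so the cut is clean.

difference() {
  house_frame();
  translate([2151, -1, 1462]) rotate([-90, 0, 0]) cylinder(h = 136, r = 618);
}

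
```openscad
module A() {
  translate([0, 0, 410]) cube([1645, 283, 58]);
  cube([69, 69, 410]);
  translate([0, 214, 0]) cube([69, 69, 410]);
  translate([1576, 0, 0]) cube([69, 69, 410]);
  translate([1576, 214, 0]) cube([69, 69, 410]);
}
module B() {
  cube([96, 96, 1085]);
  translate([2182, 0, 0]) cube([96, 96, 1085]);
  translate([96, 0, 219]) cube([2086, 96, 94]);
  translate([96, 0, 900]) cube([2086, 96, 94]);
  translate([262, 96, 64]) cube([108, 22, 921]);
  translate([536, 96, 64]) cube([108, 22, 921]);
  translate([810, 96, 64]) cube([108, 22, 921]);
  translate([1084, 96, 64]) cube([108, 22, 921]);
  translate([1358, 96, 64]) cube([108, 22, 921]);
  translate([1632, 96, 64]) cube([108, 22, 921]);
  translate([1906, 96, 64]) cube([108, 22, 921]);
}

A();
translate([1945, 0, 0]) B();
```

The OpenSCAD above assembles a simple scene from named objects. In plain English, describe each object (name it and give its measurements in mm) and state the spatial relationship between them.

A is a long wooden bench with a 1645 mm (x) × 283 mm (y) seat, 58 mm thick, its top surface 468 mm above the floor. Four 69 mm square legs at the seat corners, flush with the edges, run from z = 0 to the seat underside.

B is a fence section. Two 96×96 mm posts, 1085 mm tall, stand on the floor with a clear span of 2086 mm between their inner faces. Two horizontal rails of 96×94 mm section span the gap between the posts with their undersides at z = 219 mm and z = 900 mm, flush with the posts' −y face. 7 pickets, each 108 mm wide, 22 mm thick and 921 mm tall, are fixed to the +y face of the rails with their bottoms at z = 64 mm, evenly spaced across the span with equal gaps (rounded down to the nearest mm) at the −x end and between each pair — any rounding remainder accumulates at the +x end.

The fence section is on the floor beside the bench on its +x side.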